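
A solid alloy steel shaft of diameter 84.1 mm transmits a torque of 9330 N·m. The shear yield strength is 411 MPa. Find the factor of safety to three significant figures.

τ = 16T/(πd³) = 16×9330000/(π×84.1³) = 79.88 MPa.
n = τ_limit/τ = 411/79.88 = 5.145.

n = 5.14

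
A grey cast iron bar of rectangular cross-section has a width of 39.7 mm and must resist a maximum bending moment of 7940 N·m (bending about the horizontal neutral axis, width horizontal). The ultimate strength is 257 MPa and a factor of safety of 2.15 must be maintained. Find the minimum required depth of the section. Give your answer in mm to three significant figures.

σ_allow = 257/2.15 = 119.5 MPa.
For a rectangular section σ = 6M/(bh²), so h² = 6M/(b σ_allow) = 6×7940000/(39.7×119.5) = 10040 mm².
h = 100.2 mm.

h = 100 mm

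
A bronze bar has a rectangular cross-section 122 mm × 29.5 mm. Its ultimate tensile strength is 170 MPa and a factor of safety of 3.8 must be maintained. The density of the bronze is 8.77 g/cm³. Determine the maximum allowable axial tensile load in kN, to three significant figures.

F_allow = 161 kN

σ_allow = 170/3.8 = 44.74 MPa.
A = 122×29.5 = 3599 mm².
F_allow = σ_allow × A = 44.74×3599 = 161000 N.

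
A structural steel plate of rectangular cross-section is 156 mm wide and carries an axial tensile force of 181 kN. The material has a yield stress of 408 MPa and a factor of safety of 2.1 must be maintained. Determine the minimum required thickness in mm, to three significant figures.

σ_allow = 408/2.1 = 194.3 MPa.
Required area A = F/σ_allow = 181000/194.3 = 931.6 mm².
t = A/w = 931.6/156 = 5.972 mm.

t = 5.97 mm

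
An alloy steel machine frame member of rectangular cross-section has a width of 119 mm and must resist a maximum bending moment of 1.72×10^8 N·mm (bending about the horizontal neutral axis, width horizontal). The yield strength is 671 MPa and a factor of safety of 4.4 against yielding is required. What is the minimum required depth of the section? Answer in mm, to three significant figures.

σ_allow = 671/4.4 = 152.5 MPa.
For a rectangular section σ = 6M/(bh²), so h² = 6M/(b σ_allow) = 6×1.7200×10^8/(119×152.5) = 56870 mm².
h = 238.5 mm.

h = 238 mm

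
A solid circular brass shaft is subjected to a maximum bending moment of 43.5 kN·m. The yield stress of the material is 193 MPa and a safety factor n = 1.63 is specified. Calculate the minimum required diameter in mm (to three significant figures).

σ_allow = 193/1.63 = 118.4 MPa.
For a solid circular section σ = 32M/(πd³), so d³ = 32M/(π σ_allow) = 32×4.3500×10^7/(π×118.4) = 3.742×10^6 mm³.
d = 155.3 mm.

d = 155 mm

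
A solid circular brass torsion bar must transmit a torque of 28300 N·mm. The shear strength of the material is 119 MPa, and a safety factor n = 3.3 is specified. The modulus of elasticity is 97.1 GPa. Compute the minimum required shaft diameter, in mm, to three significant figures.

Allowable shear stress τ_allow = 119/3.3 = 36.06 MPa.
For a solid shaft τ = 16T/(πd³), so d³ = 16T/(π τ_allow) = 16×28300/(π×36.06) = 3997 mm³.
d = (3997)^(1/3) = 15.87 mm.

d = 15.9 mm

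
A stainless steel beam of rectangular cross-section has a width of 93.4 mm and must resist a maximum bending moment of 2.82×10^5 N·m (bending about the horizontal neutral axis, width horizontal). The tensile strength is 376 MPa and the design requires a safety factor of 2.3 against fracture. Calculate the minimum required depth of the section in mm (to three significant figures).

σ_allow = 376/2.3 = 163.5 MPa.
For a rectangular section σ = 6M/(bh²), so h² = 6M/(b σ_allow) = 6×2.8200×10^8/(93.4×163.5) = 110800 mm².
h = 332.9 mm.

h = 333 mm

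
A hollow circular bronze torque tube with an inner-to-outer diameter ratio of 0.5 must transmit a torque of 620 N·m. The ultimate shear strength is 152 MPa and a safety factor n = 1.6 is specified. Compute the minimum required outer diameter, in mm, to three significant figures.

τ_allow = 152/1.6 = 95.00 MPa.
For a hollow shaft τ = 16T/[πd_o³(1−k⁴)] with k = 0.5, so 1−k⁴ = 0.9375.
d_o³ = 16T/[π τ_allow (1−k⁴)] = 16×620000/(π×95.00×0.9375) = 35450 mm³.
d_o = 32.85 mm.

d_o = 32.9 mm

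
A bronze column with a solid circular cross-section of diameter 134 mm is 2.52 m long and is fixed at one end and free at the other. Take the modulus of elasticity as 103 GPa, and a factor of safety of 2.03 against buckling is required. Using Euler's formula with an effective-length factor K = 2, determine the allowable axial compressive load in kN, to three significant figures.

P_allow = 312 kN

I = πd⁴/64 = π×134⁴/64 = 1.583×10^7 mm⁴.
Effective length L_e = KL = 2×2.52 m = 5040 mm.
Euler critical load P_cr = π²EI/L_e² = π²×103000×1.583×10^7/5040² = 633400 N.
P_allow = P_cr/n = 633400/2.03 = 312000 N.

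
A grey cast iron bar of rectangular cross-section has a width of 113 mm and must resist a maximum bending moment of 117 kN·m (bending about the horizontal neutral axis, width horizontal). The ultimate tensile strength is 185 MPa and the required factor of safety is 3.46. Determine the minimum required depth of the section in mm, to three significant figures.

h = 341 mm

σ_allow = 185/3.46 = 53.47 MPa.
For a rectangular section σ = 6M/(bh²), so h² = 6M/(b σ_allow) = 6×1.1700×10^8/(113×53.47) = 116200 mm².
h = 340.9 mm.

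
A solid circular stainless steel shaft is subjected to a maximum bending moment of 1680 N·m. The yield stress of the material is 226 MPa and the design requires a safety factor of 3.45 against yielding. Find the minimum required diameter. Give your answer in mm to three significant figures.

σ_allow = 226/3.45 = 65.51 MPa.
For a solid circular section σ = 32M/(πd³), so d³ = 32M/(π σ_allow) = 32×1680000/(π×65.51) = 261200 mm³.
d = 63.93 mm.

d = 63.9 mm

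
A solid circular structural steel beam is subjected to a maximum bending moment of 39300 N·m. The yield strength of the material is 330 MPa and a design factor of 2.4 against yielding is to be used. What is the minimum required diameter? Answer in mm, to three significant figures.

d = 143 mm

σ_allow = 330/2.4 = 137.5 MPa.
For a solid circular section σ = 32M/(πd³), so d³ = 32M/(π σ_allow) = 32×3.9300×10^7/(π×137.5) = 2.911×10^6 mm³.
d = 142.8 mm.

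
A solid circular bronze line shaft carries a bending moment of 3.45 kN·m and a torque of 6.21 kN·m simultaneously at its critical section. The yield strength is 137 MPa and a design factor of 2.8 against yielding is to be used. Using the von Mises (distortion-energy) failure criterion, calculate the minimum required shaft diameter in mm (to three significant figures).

σ_allow = σ_y/n = 137/2.8 = 48.93 MPa.
For a solid shaft σ_b = 32M/(πd³) and τ = 16T/(πd³), so the von Mises stress is σ' = (16/πd³)·√(4M²+3T²).
√(4M²+3T²) = √(4×(3.450×10^6)² + 3×(6.210×10^6)²) = 1.278×10^7 N·mm.
d³ = 16×1.278×10^7/(π×48.93) = 1.330×10^6 mm³.
d = 110.0 mm.

d = 110 mm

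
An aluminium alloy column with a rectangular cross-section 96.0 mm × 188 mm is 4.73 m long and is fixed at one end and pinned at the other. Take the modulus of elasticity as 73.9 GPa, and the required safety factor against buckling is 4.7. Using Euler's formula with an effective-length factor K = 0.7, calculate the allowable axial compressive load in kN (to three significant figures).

Buckling occurs about the weak axis: I_min = h·b³/12 = 188×96.0³/12 = 1.386×10^7 mm⁴ (b = 96.0 mm is the smaller dimension).
Effective length L_e = KL = 0.7×4.73 m = 3311 mm.
Euler critical load P_cr = π²EI/L_e² = π²×73900×1.386×10^7/3311² = 922200 N.
P_allow = P_cr/n = 922200/4.7 = 196200 N.

P_allow = 196 kN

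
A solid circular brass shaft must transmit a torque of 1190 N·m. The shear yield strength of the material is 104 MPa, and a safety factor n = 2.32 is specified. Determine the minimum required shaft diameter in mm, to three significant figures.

d = 51.3 mm

Allowable shear stress τ_allow = 104/2.32 = 44.83 MPa.
For a solid shaft τ = 16T/(πd³), so d³ = 16T/(π τ_allow) = 16×1190000/(π×44.83) = 135200 mm³.
d = (135200)^(1/3) = 51.32 mm.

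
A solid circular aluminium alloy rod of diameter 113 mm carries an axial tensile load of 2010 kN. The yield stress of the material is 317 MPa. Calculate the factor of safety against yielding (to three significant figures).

n = 1.58

A = πd²/4 = 10030 mm².
σ = F/A = 2010000/10030 = 200.4 MPa.
n = 317/200.4 = 1.582.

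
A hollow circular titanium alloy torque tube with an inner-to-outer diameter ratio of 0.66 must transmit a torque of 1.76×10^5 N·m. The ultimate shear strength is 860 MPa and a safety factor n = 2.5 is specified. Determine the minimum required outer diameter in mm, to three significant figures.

d_o = 148 mm

τ_allow = 860/2.5 = 344.0 MPa.
For a hollow shaft τ = 16T/[πd_o³(1−k⁴)] with k = 0.66, so 1−k⁴ = 0.8103.
d_o³ = 16T/[π τ_allow (1−k⁴)] = 16×1.7600×10^8/(π×344.0×0.8103) = 3.216×10^6 mm³.
d_o = 147.6 mm.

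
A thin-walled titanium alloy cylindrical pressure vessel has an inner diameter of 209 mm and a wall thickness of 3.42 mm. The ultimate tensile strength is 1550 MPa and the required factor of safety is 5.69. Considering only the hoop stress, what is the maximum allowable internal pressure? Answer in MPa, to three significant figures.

σ_allow = 1550/5.69 = 272.4 MPa.
σ_h = pD/(2t) → p_allow = 2σ_allow t/D = 2×272.4×3.42/209 = 8.915 MPa.

p_allow = 8.92 MPa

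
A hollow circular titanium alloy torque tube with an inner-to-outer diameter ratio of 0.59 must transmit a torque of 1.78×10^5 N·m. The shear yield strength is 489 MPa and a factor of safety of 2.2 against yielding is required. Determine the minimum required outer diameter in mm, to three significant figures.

d_o = 167 mm

τ_allow = 489/2.2 = 222.3 MPa.
For a hollow shaft τ = 16T/[πd_o³(1−k⁴)] with k = 0.59, so 1−k⁴ = 0.8788.
d_o³ = 16T/[π τ_allow (1−k⁴)] = 16×1.7800×10^8/(π×222.3×0.8788) = 4.641×10^6 mm³.
d_o = 166.8 mm.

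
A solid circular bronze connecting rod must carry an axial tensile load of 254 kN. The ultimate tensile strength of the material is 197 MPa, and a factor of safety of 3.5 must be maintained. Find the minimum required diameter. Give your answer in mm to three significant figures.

d = 75.8 mm

Allowable stress σ_allow = 197/3.5 = 56.29 MPa.
Required area A = F/σ_allow = 254000/56.29 = 4513 mm².
A = πd²/4 → d = √(4A/π) = 75.80 mm.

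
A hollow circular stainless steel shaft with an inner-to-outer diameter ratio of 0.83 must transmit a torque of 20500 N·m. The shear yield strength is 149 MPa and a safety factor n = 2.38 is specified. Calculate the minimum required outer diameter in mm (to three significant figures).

d_o = 147 mm

τ_allow = 149/2.38 = 62.61 MPa.
For a hollow shaft τ = 16T/[πd_o³(1−k⁴)] with k = 0.83, so 1−k⁴ = 0.5254.
d_o³ = 16T/[π τ_allow (1−k⁴)] = 16×2.0500×10^7/(π×62.61×0.5254) = 3.174×10^6 mm³.
d_o = 147.0 mm.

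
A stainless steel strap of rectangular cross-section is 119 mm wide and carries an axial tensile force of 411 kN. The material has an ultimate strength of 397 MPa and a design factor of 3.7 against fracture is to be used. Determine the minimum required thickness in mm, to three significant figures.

σ_allow = 397/3.7 = 107.3 MPa.
Required area A = F/σ_allow = 411000/107.3 = 3830 mm².
t = A/w = 3830/119 = 32.19 mm.

t = 32.2 mm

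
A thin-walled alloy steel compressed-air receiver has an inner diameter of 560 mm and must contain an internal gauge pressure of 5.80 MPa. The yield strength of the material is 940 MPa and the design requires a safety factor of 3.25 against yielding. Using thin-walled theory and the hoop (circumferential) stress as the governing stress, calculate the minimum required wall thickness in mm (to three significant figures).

σ_allow = 940/3.25 = 289.2 MPa.
Hoop stress σ_h = pD/(2t), so t = pD/(2σ_allow) = 5.80×560/(2×289.2) = 5.615 mm.

t = 5.61 mm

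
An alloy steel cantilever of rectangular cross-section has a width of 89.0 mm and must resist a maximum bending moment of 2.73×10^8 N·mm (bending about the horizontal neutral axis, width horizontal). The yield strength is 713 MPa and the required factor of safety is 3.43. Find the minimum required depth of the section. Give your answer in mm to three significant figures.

h = 298 mm

σ_allow = 713/3.43 = 207.9 MPa.
For a rectangular section σ = 6M/(bh²), so h² = 6M/(b σ_allow) = 6×2.7300×10^8/(89.0×207.9) = 88540 mm².
h = 297.6 mm.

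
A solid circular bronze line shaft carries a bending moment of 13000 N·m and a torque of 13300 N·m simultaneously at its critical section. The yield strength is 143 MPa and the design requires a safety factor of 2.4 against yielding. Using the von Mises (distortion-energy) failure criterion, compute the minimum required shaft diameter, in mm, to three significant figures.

σ_allow = σ_y/n = 143/2.4 = 59.58 MPa.
For a solid shaft σ_b = 32M/(πd³) and τ = 16T/(πd³), so the von Mises stress is σ' = (16/πd³)·√(4M²+3T²).
√(4M²+3T²) = √(4×(1.300×10^7)² + 3×(1.330×10^7)²) = 3.474×10^7 N·mm.
d³ = 16×3.474×10^7/(π×59.58) = 2.969×10^6 mm³.
d = 143.7 mm.

d = 144 mm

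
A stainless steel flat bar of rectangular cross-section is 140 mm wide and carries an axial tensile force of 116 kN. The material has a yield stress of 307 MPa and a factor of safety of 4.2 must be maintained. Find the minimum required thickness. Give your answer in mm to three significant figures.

σ_allow = 307/4.2 = 73.10 MPa.
Required area A = F/σ_allow = 116000/73.10 = 1587 mm².
t = A/w = 1587/140 = 11.34 mm.

t = 11.3 mm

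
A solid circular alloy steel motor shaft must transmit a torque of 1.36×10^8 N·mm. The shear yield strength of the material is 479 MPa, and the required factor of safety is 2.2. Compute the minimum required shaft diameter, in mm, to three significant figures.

d = 147 mm

Allowable shear stress τ_allow = 479/2.2 = 217.7 MPa.
For a solid shaft τ = 16T/(πd³), so d³ = 16T/(π τ_allow) = 16×1.3600×10^8/(π×217.7) = 3.181×10^6 mm³.
d = (3.181×10^6)^(1/3) = 147.1 mm.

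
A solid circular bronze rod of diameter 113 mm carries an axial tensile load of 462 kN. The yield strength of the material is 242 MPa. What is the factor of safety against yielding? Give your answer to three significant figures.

A = πd²/4 = 10030 mm².
σ = F/A = 462000/10030 = 46.07 MPa.
n = 242/46.07 = 5.253.

n = 5.25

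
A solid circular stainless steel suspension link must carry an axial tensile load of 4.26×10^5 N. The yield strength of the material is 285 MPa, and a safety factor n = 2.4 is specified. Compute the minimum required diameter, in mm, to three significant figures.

Allowable stress σ_allow = 285/2.4 = 118.8 MPa.
Required area A = F/σ_allow = 426000/118.8 = 3587 mm².
A = πd²/4 → d = √(4A/π) = 67.58 mm.

d = 67.6 mm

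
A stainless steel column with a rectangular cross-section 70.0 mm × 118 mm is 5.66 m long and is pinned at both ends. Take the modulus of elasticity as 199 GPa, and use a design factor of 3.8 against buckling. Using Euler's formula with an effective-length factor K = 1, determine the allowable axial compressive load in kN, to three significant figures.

P_allow = 54.4 kN

Buckling occurs about the weak axis: I_min = h·b³/12 = 118×70.0³/12 = 3.373×10^6 mm⁴ (b = 70.0 mm is the smaller dimension).
Effective length L_e = KL = 1×5.66 m = 5660 mm.
Euler critical load P_cr = π²EI/L_e² = π²×199000×3.373×10^6/5660² = 206800 N.
P_allow = P_cr/n = 206800/3.8 = 54420 N.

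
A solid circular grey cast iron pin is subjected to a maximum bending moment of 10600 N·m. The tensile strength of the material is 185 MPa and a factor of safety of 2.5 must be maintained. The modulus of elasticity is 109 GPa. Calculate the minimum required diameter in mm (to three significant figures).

σ_allow = 185/2.5 = 74.00 MPa.
For a solid circular section σ = 32M/(πd³), so d³ = 32M/(π σ_allow) = 32×1.0600×10^7/(π×74.00) = 1.459×10^6 mm³.
d = 113.4 mm.

d = 113 mm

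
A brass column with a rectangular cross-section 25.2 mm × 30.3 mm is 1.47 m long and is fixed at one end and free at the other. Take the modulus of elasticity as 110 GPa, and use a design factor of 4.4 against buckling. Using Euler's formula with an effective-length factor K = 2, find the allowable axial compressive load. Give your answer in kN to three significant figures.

P_allow = 1.15 kN

Buckling occurs about the weak axis: I_min = h·b³/12 = 30.3×25.2³/12 = 40410 mm⁴ (b = 25.2 mm is the smaller dimension).
Effective length L_e = KL = 2×1.47 m = 2940 mm.
Euler critical load P_cr = π²EI/L_e² = π²×110000×40410/2940² = 5075 N.
P_allow = P_cr/n = 5075/4.4 = 1153 N.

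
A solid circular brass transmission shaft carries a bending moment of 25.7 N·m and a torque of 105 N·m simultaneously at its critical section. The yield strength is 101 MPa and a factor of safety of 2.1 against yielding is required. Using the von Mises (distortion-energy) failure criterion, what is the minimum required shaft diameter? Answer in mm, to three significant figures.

σ_allow = σ_y/n = 101/2.1 = 48.10 MPa.
For a solid shaft σ_b = 32M/(πd³) and τ = 16T/(πd³), so the von Mises stress is σ' = (16/πd³)·√(4M²+3T²).
√(4M²+3T²) = √(4×(25700)² + 3×(105000)²) = 189000 N·mm.
d³ = 16×189000/(π×48.10) = 20010 mm³.
d = 27.15 mm.

d = 27.1 mm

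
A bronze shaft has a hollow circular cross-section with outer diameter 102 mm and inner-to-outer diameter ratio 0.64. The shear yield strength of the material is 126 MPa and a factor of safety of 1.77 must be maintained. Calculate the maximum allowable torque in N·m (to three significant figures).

τ_allow = 126/1.77 = 71.19 MPa.
For a hollow shaft T_allow = τ_allow·πd_o³(1−k⁴)/16 with 1−k⁴ = 0.8322, so πd_o³(1−k⁴)/16 = 173400 mm³.
T_allow = 71.19×173400 = 1.234×10^7 N·mm = 12340 N·m.

T_allow = 12300 N·m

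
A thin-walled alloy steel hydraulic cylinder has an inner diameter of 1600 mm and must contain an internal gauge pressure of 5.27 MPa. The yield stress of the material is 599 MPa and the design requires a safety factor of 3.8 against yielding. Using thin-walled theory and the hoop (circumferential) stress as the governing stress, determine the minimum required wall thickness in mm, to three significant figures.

t = 26.7 mm

σ_allow = 599/3.8 = 157.6 MPa.
Hoop stress σ_h = pD/(2t), so t = pD/(2σ_allow) = 5.27×1600/(2×157.6) = 26.75 mm.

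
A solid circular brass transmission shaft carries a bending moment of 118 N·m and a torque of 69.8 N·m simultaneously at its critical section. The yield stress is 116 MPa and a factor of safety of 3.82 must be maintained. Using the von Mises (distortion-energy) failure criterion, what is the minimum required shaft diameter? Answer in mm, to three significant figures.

d = 35.4 mm

σ_allow = σ_y/n = 116/3.82 = 30.37 MPa.
For a solid shaft σ_b = 32M/(πd³) and τ = 16T/(πd³), so the von Mises stress is σ' = (16/πd³)·√(4M²+3T²).
√(4M²+3T²) = √(4×(118000)² + 3×(69800)²) = 265200 N·mm.
d³ = 16×265200/(π×30.37) = 44470 mm³.
d = 35.43 mm.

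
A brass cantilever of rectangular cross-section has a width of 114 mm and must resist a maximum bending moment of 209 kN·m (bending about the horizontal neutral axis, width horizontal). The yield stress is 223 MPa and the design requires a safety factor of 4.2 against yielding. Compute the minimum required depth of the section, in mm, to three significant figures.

σ_allow = 223/4.2 = 53.10 MPa.
For a rectangular section σ = 6M/(bh²), so h² = 6M/(b σ_allow) = 6×2.0900×10^8/(114×53.10) = 207200 mm².
h = 455.2 mm.

h = 455 mm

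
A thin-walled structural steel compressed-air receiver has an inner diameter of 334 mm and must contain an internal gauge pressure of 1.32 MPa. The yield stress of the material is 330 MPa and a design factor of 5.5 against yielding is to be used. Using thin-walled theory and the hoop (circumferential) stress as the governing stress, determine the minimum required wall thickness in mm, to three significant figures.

σ_allow = 330/5.5 = 60.00 MPa.
Hoop stress σ_h = pD/(2t), so t = pD/(2σ_allow) = 1.32×334/(2×60.00) = 3.674 mm.

t = 3.67 mm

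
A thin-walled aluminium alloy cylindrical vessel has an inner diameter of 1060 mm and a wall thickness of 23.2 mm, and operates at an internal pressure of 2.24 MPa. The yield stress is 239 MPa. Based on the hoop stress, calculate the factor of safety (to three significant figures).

n = 4.67

σ_h = pD/(2t) = 2.24×1060/(2×23.2) = 51.17 MPa.
n = 239/51.17 = 4.670.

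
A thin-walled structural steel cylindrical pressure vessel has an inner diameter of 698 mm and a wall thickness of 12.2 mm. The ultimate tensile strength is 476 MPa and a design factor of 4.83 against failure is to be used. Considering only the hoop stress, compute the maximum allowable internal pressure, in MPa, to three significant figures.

σ_allow = 476/4.83 = 98.55 MPa.
σ_h = pD/(2t) → p_allow = 2σ_allow t/D = 2×98.55×12.2/698 = 3.445 MPa.

p_allow = 3.45 MPa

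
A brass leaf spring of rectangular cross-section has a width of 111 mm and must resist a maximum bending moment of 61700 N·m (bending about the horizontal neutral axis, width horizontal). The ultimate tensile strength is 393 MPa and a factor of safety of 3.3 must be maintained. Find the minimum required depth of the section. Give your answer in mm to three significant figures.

h = 167 mm

σ_allow = 393/3.3 = 119.1 MPa.
For a rectangular section σ = 6M/(bh²), so h² = 6M/(b σ_allow) = 6×6.1700×10^7/(111×119.1) = 28000 mm².
h = 167.3 mm.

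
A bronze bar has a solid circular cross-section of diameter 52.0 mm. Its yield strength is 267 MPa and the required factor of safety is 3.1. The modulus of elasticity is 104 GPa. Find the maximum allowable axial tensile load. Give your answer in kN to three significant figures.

σ_allow = 267/3.1 = 86.13 MPa.
A = πd²/4 = π×52.0²/4 = 2124 mm².
F_allow = σ_allow × A = 86.13×2124 = 182900 N.

F_allow = 183 kN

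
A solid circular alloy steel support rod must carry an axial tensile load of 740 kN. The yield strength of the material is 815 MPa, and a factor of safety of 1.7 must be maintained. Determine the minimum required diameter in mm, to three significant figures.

Allowable stress σ_allow = 815/1.7 = 479.4 MPa.
Required area A = F/σ_allow = 740000/479.4 = 1544 mm².
A = πd²/4 → d = √(4A/π) = 44.33 mm.

d = 44.3 mm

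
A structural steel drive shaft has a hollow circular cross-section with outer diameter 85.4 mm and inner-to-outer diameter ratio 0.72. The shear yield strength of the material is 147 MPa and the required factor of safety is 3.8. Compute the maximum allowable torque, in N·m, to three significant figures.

T_allow = 3460 N·m

τ_allow = 147/3.8 = 38.68 MPa.
For a hollow shaft T_allow = τ_allow·πd_o³(1−k⁴)/16 with 1−k⁴ = 0.7313, so πd_o³(1−k⁴)/16 = 89430 mm³.
T_allow = 38.68×89430 = 3.459×10^6 N·mm = 3459 N·m.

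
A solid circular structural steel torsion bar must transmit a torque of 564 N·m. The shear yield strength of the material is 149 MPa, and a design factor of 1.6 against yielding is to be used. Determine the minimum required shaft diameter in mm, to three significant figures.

Allowable shear stress τ_allow = 149/1.6 = 93.12 MPa.
For a solid shaft τ = 16T/(πd³), so d³ = 16T/(π τ_allow) = 16×564000/(π×93.12) = 30840 mm³.
d = (30840)^(1/3) = 31.36 mm.

d = 31.4 mm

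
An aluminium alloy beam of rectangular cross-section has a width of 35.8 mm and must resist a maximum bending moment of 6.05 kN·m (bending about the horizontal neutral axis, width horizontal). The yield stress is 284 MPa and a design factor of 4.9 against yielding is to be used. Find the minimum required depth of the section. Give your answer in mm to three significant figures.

σ_allow = 284/4.9 = 57.96 MPa.
For a rectangular section σ = 6M/(bh²), so h² = 6M/(b σ_allow) = 6×6050000/(35.8×57.96) = 17490 mm².
h = 132.3 mm.

h = 132 mm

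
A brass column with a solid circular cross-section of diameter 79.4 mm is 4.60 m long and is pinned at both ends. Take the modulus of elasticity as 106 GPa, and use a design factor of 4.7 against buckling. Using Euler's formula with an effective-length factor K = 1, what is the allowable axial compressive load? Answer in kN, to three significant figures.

P_allow = 20.5 kN

I = πd⁴/64 = π×79.4⁴/64 = 1.951×10^6 mm⁴.
Effective length L_e = KL = 1×4.60 m = 4600 mm.
Euler critical load P_cr = π²EI/L_e² = π²×106000×1.951×10^6/4600² = 96460 N.
P_allow = P_cr/n = 96460/4.7 = 20520 N.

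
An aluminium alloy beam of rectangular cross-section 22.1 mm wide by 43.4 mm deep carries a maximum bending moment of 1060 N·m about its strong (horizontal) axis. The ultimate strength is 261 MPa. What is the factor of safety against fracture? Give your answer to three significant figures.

Section modulus S = bh²/6 = 22.1×43.4²/6 = 6938 mm³.
σ = M/S = 1060000/6938 = 152.8 MPa.
n = 261/152.8 = 1.708.

n = 1.71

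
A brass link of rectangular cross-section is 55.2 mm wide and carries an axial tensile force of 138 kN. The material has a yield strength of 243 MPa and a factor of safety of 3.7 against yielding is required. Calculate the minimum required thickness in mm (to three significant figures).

σ_allow = 243/3.7 = 65.68 MPa.
Required area A = F/σ_allow = 138000/65.68 = 2101 mm².
t = A/w = 2101/55.2 = 38.07 mm.

t = 38.1 mm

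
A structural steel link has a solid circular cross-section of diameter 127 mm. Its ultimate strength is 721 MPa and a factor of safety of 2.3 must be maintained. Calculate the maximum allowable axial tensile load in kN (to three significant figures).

F_allow = 3970 kN

σ_allow = 721/2.3 = 313.5 MPa.
A = πd²/4 = π×127²/4 = 12670 mm².
F_allow = σ_allow × A = 313.5×12670 = 3.971×10^6 N.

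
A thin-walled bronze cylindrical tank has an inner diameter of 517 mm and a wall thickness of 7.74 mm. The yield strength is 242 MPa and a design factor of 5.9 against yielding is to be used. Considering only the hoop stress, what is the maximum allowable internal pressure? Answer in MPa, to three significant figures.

σ_allow = 242/5.9 = 41.02 MPa.
σ_h = pD/(2t) → p_allow = 2σ_allow t/D = 2×41.02×7.74/517 = 1.228 MPa.

p_allow = 1.23 MPa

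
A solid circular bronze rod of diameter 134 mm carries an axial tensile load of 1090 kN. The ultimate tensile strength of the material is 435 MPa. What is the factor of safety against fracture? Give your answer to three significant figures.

A = πd²/4 = 14100 mm².
σ = F/A = 1090000/14100 = 77.29 MPa.
n = 435/77.29 = 5.628.

n = 5.63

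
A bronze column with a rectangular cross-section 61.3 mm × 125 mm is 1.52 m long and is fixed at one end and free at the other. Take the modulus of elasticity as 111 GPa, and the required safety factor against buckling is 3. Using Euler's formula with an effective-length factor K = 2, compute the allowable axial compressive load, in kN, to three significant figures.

P_allow = 94.8 kN

Buckling occurs about the weak axis: I_min = h·b³/12 = 125×61.3³/12 = 2.399×10^6 mm⁴ (b = 61.3 mm is the smaller dimension).
Effective length L_e = KL = 2×1.52 m = 3040 mm.
Euler critical load P_cr = π²EI/L_e² = π²×111000×2.399×10^6/3040² = 284400 N.
P_allow = P_cr/n = 284400/3 = 94810 N.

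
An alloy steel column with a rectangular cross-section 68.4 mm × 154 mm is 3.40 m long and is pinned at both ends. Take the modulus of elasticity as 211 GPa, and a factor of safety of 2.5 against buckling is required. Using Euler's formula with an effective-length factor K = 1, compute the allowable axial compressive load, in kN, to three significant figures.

P_allow = 296 kN

Buckling occurs about the weak axis: I_min = h·b³/12 = 154×68.4³/12 = 4.107×10^6 mm⁴ (b = 68.4 mm is the smaller dimension).
Effective length L_e = KL = 1×3.40 m = 3400 mm.
Euler critical load P_cr = π²EI/L_e² = π²×211000×4.107×10^6/3400² = 739800 N.
P_allow = P_cr/n = 739800/2.5 = 295900 N.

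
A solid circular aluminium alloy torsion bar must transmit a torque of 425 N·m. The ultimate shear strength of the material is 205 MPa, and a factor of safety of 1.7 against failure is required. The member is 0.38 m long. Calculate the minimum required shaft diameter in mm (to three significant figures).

d = 26.2 mm

Allowable shear stress τ_allow = 205/1.7 = 120.6 MPa.
For a solid shaft τ = 16T/(πd³), so d³ = 16T/(π τ_allow) = 16×425000/(π×120.6) = 17950 mm³.
d = (17950)^(1/3) = 26.18 mm.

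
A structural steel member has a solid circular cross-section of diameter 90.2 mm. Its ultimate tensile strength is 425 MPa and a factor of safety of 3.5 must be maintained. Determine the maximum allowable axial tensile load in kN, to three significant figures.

σ_allow = 425/3.5 = 121.4 MPa.
A = πd²/4 = π×90.2²/4 = 6390 mm².
F_allow = σ_allow × A = 121.4×6390 = 775900 N.

F_allow = 776 kN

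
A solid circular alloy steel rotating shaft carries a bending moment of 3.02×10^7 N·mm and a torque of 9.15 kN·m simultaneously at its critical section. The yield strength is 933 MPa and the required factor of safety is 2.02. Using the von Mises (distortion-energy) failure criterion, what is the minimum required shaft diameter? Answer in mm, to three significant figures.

d = 88.3 mm

σ_allow = σ_y/n = 933/2.02 = 461.9 MPa.
For a solid shaft σ_b = 32M/(πd³) and τ = 16T/(πd³), so the von Mises stress is σ' = (16/πd³)·√(4M²+3T²).
√(4M²+3T²) = √(4×(3.020×10^7)² + 3×(9.150×10^6)²) = 6.244×10^7 N·mm.
d³ = 16×6.244×10^7/(π×461.9) = 688500 mm³.
d = 88.30 mm.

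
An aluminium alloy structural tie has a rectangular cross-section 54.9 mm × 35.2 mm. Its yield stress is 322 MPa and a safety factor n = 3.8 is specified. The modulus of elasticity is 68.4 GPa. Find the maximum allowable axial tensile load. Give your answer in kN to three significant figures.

σ_allow = 322/3.8 = 84.74 MPa.
A = 54.9×35.2 = 1932 mm².
F_allow = σ_allow × A = 84.74×1932 = 163800 N.

F_allow = 164 kN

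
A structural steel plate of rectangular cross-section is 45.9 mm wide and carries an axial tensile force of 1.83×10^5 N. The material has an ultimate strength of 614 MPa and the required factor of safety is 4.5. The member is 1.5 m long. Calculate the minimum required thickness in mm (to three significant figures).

t = 29.2 mm

σ_allow = 614/4.5 = 136.4 MPa.
Required area A = F/σ_allow = 183000/136.4 = 1341 mm².
t = A/w = 1341/45.9 = 29.22 mm.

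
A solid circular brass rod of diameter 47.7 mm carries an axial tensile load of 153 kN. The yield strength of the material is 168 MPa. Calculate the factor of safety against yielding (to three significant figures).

A = πd²/4 = 1787 mm².
σ = F/A = 153000/1787 = 85.62 MPa.
n = 168/85.62 = 1.962.

n = 1.96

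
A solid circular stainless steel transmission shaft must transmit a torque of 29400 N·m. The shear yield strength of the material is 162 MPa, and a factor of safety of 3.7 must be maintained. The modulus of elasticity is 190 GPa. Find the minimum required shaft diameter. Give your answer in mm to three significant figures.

d = 151 mm

Allowable shear stress τ_allow = 162/3.7 = 43.78 MPa.
For a solid shaft τ = 16T/(πd³), so d³ = 16T/(π τ_allow) = 16×2.9400×10^7/(π×43.78) = 3.420×10^6 mm³.
d = (3.420×10^6)^(1/3) = 150.7 mm.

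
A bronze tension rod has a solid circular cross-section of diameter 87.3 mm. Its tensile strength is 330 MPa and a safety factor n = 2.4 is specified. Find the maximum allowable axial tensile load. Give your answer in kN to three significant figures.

σ_allow = 330/2.4 = 137.5 MPa.
A = πd²/4 = π×87.3²/4 = 5986 mm².
F_allow = σ_allow × A = 137.5×5986 = 823000 N.

F_allow = 823 kN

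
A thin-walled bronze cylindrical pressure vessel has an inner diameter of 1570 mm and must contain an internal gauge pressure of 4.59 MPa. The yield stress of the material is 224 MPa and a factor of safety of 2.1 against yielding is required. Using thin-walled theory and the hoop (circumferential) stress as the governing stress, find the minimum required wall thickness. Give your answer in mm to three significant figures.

σ_allow = 224/2.1 = 106.7 MPa.
Hoop stress σ_h = pD/(2t), so t = pD/(2σ_allow) = 4.59×1570/(2×106.7) = 33.78 mm.

t = 33.8 mm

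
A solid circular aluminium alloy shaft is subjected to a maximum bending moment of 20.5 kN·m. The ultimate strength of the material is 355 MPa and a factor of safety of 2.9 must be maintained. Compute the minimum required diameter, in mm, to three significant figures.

d = 119 mm

σ_allow = 355/2.9 = 122.4 MPa.
For a solid circular section σ = 32M/(πd³), so d³ = 32M/(π σ_allow) = 32×2.0500×10^7/(π×122.4) = 1.706×10^6 mm³.
d = 119.5 mm.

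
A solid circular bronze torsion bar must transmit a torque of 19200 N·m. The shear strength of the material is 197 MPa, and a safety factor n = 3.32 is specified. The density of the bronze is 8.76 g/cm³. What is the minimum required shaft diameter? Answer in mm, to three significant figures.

Allowable shear stress τ_allow = 197/3.32 = 59.34 MPa.
For a solid shaft τ = 16T/(πd³), so d³ = 16T/(π τ_allow) = 16×1.9200×10^7/(π×59.34) = 1.648×10^6 mm³.
d = (1.648×10^6)^(1/3) = 118.1 mm.

d = 118 mm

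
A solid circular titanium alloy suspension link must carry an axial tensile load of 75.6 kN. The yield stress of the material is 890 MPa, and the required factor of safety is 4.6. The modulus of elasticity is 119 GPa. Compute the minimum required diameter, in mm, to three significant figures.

Allowable stress σ_allow = 890/4.6 = 193.5 MPa.
Required area A = F/σ_allow = 75600/193.5 = 390.7 mm².
A = πd²/4 → d = √(4A/π) = 22.30 mm.

d = 22.3 mm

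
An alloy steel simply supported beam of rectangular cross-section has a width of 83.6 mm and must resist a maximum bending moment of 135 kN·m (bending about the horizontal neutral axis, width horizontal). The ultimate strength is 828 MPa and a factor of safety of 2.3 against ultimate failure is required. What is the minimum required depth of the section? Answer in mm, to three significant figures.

h = 164 mm

σ_allow = 828/2.3 = 360.0 MPa.
For a rectangular section σ = 6M/(bh²), so h² = 6M/(b σ_allow) = 6×1.3500×10^8/(83.6×360.0) = 26910 mm².
h = 164.1 mm.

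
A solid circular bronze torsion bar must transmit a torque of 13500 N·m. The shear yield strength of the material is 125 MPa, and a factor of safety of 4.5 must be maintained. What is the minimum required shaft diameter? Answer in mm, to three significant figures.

d = 135 mm

Allowable shear stress τ_allow = 125/4.5 = 27.78 MPa.
For a solid shaft τ = 16T/(πd³), so d³ = 16T/(π τ_allow) = 16×1.3500×10^7/(π×27.78) = 2.475×10^6 mm³.
d = (2.475×10^6)^(1/3) = 135.3 mm.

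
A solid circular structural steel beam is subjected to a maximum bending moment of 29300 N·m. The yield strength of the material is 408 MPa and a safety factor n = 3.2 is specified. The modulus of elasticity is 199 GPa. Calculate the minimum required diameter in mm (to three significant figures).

σ_allow = 408/3.2 = 127.5 MPa.
For a solid circular section σ = 32M/(πd³), so d³ = 32M/(π σ_allow) = 32×2.9300×10^7/(π×127.5) = 2.341×10^6 mm³.
d = 132.8 mm.

d = 133 mm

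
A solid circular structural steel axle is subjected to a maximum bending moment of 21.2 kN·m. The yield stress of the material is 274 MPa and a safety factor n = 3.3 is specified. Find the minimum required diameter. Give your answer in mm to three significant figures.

d = 138 mm

σ_allow = 274/3.3 = 83.03 MPa.
For a solid circular section σ = 32M/(πd³), so d³ = 32M/(π σ_allow) = 32×2.1200×10^7/(π×83.03) = 2.601×10^6 mm³.
d = 137.5 mm.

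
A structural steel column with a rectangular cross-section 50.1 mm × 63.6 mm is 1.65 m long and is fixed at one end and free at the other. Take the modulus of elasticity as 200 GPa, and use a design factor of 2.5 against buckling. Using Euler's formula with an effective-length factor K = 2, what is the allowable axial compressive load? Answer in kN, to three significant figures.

P_allow = 48.3 kN

Buckling occurs about the weak axis: I_min = h·b³/12 = 63.6×50.1³/12 = 666500 mm⁴ (b = 50.1 mm is the smaller dimension).
Effective length L_e = KL = 2×1.65 m = 3300 mm.
Euler critical load P_cr = π²EI/L_e² = π²×200000×666500/3300² = 120800 N.
P_allow = P_cr/n = 120800/2.5 = 48320 N.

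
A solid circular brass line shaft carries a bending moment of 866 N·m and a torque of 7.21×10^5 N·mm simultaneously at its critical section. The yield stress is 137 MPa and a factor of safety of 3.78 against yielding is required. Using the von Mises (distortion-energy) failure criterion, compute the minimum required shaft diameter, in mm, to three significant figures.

d = 66.9 mm

σ_allow = σ_y/n = 137/3.78 = 36.24 MPa.
For a solid shaft σ_b = 32M/(πd³) and τ = 16T/(πd³), so the von Mises stress is σ' = (16/πd³)·√(4M²+3T²).
√(4M²+3T²) = √(4×(866000)² + 3×(721000)²) = 2.135×10^6 N·mm.
d³ = 16×2.135×10^6/(π×36.24) = 300000 mm³.
d = 66.95 mm.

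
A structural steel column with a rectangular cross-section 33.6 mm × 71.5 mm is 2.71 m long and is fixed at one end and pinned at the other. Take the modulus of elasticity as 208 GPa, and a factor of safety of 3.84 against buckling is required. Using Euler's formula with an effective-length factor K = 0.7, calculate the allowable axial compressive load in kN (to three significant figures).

P_allow = 33.6 kN

Buckling occurs about the weak axis: I_min = h·b³/12 = 71.5×33.6³/12 = 226000 mm⁴ (b = 33.6 mm is the smaller dimension).
Effective length L_e = KL = 0.7×2.71 m = 1897 mm.
Euler critical load P_cr = π²EI/L_e² = π²×208000×226000/1897² = 128900 N.
P_allow = P_cr/n = 128900/3.84 = 33580 N.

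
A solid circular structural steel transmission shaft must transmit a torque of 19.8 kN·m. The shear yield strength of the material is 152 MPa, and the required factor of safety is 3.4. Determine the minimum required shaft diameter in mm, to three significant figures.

Allowable shear stress τ_allow = 152/3.4 = 44.71 MPa.
For a solid shaft τ = 16T/(πd³), so d³ = 16T/(π τ_allow) = 16×1.9800×10^7/(π×44.71) = 2.256×10^6 mm³.
d = (2.256×10^6)^(1/3) = 131.1 mm.

d = 131 mm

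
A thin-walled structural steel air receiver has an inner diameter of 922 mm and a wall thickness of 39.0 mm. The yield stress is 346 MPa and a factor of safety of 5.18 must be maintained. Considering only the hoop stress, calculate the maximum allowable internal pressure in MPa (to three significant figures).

p_allow = 5.65 MPa

σ_allow = 346/5.18 = 66.80 MPa.
σ_h = pD/(2t) → p_allow = 2σ_allow t/D = 2×66.80×39.0/922 = 5.651 MPa.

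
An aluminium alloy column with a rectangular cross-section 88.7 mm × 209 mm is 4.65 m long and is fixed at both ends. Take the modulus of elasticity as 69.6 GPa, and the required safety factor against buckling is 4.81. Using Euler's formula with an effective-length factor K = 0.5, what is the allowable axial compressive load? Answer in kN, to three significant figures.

P_allow = 321 kN

Buckling occurs about the weak axis: I_min = h·b³/12 = 209×88.7³/12 = 1.215×10^7 mm⁴ (b = 88.7 mm is the smaller dimension).
Effective length L_e = KL = 0.5×4.65 m = 2325 mm.
Euler critical load P_cr = π²EI/L_e² = π²×69600×1.215×10^7/2325² = 1.545×10^6 N.
P_allow = P_cr/n = 1.545×10^6/4.81 = 321100 N.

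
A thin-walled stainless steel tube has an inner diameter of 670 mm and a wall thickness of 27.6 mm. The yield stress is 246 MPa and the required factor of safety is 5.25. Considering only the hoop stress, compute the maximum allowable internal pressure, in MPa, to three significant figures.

σ_allow = 246/5.25 = 46.86 MPa.
σ_h = pD/(2t) → p_allow = 2σ_allow t/D = 2×46.86×27.6/670 = 3.860 MPa.

p_allow = 3.86 MPa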